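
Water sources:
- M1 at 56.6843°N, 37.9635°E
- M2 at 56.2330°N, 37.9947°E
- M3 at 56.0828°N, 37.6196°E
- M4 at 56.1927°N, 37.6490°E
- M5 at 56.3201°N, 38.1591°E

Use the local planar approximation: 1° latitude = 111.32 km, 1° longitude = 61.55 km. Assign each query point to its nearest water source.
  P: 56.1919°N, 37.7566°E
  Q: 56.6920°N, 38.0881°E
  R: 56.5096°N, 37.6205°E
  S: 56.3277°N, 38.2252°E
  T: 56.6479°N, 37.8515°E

P at 56.1919°N, 37.7566°E:
  M1: √((0.4924·111.32)² + (0.2069·61.55)²) = √(3004.571088 + 162.172457) = 56.2738 km
  M2: √((0.0411·111.32)² + (0.2381·61.55)²) = √(20.932931 + 214.770637) = 15.3526 km
  M3: √((-0.1091·111.32)² + (-0.1370·61.55)²) = √(147.501316 + 71.104527) = 14.7853 km
  M4: √((0.0008·111.32)² + (-0.1076·61.55)²) = √(0.007931 + 43.861215) = 6.6234 km
  M5: √((0.1282·111.32)² + (0.4025·61.55)²) = √(203.667834 + 613.744883) = 28.5904 km
  → nearest: M4 (6.6234 km)
Q at 56.6920°N, 38.0881°E:
  M1: √((-0.0077·111.32)² + (-0.1246·61.55)²) = √(0.734730 + 58.815555) = 7.7169 km
  M2: √((-0.4590·111.32)² + (-0.0934·61.55)²) = √(2610.788953 + 33.048357) = 51.4183 km
  M3: √((-0.6092·111.32)² + (-0.4685·61.55)²) = √(4599.029387 + 831.524989) = 73.6923 km
  M4: √((-0.4993·111.32)² + (-0.4391·61.55)²) = √(3089.367172 + 730.437378) = 61.8046 km
  M5: √((-0.3719·111.32)² + (0.0710·61.55)²) = √(1713.952382 + 19.097337) = 41.6299 km
  → nearest: M1 (7.7169 km)
R at 56.5096°N, 37.6205°E:
  M1: √((0.1747·111.32)² + (0.3430·61.55)²) = √(378.209301 + 445.701766) = 28.7039 km
  M2: √((-0.2766·111.32)² + (0.3742·61.55)²) = √(948.092578 + 530.473485) = 38.4521 km
  M3: √((-0.4268·111.32)² + (-0.0009·61.55)²) = √(2257.330849 + 0.003069) = 47.5114 km
  M4: √((-0.3169·111.32)² + (0.0285·61.55)²) = √(1244.488460 + 3.077130) = 35.3209 km
  M5: √((-0.1895·111.32)² + (0.5386·61.55)²) = √(445.004932 + 1098.977530) = 39.2935 km
  → nearest: M1 (28.7039 km)
S at 56.3277°N, 38.2252°E:
  M1: √((0.3566·111.32)² + (-0.2617·61.55)²) = √(1575.828944 + 259.455905) = 42.8402 km
  M2: √((-0.0947·111.32)² + (-0.2305·61.55)²) = √(111.133848 + 201.278772) = 17.6752 km
  M3: √((-0.2449·111.32)² + (-0.6056·61.55)²) = √(743.231257 + 1389.401769) = 46.1804 km
  M4: √((-0.1350·111.32)² + (-0.5762·61.55)²) = √(225.846795 + 1257.774027) = 38.5178 km
  M5: √((-0.0076·111.32)² + (-0.0661·61.55)²) = √(0.715770 + 16.552326) = 4.1555 km
  → nearest: M5 (4.1555 km)
T at 56.6479°N, 37.8515°E:
  M1: √((0.0364·111.32)² + (0.1120·61.55)²) = √(16.419093 + 47.521721) = 7.9963 km
  M2: √((-0.4149·111.32)² + (0.1432·61.55)²) = √(2133.208301 + 77.685891) = 47.0201 km
  M3: √((-0.5651·111.32)² + (-0.2319·61.55)²) = √(3957.282094 + 203.731232) = 64.5059 km
  M4: √((-0.4552·111.32)² + (-0.2025·61.55)²) = √(2567.739146 + 155.348180) = 52.1832 km
  M5: √((-0.3278·111.32)² + (0.3076·61.55)²) = √(1331.570895 + 358.450159) = 41.1099 km
  → nearest: M1 (7.9963 km)

P→M4; Q→M1; R→M1; S→M5; T→M1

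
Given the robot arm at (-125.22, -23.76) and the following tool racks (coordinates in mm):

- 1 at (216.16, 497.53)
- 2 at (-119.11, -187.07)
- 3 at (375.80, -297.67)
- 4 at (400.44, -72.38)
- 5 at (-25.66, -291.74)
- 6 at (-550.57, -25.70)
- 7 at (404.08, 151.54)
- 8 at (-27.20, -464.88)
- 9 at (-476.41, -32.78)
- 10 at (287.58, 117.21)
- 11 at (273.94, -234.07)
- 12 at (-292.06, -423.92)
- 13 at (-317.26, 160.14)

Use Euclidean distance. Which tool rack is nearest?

2

Distances from (-125.22, -23.76):
1: 623.12 mm
2: 163.42 mm
3: 571.01 mm
4: 527.90 mm
5: 285.88 mm
6: 425.35 mm
7: 557.57 mm
8: 451.88 mm
9: 351.31 mm
10: 436.21 mm
11: 451.18 mm
12: 433.55 mm
13: 265.89 mm
Minimum: 2 at 163.42 mm.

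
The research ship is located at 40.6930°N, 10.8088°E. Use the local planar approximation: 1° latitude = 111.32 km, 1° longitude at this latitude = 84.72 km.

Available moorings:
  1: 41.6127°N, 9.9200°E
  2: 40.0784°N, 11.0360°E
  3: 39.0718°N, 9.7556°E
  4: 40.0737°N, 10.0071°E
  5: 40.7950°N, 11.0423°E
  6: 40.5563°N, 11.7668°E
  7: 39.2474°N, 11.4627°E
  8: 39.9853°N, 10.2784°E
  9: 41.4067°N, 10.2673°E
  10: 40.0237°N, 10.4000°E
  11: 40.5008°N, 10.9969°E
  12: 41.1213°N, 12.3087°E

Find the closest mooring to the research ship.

5

Distances from 40.6930°N, 10.8088°E:
1: 127.0898 km
2: 71.0734 km
3: 201.3246 km
4: 96.7777 km
5: 22.8092 km
6: 82.5760 km
7: 170.1928 km
8: 90.6955 km
9: 91.7429 km
10: 82.1626 km
11: 26.6782 km
12: 135.7218 km
Minimum: 5 at 22.8092 km.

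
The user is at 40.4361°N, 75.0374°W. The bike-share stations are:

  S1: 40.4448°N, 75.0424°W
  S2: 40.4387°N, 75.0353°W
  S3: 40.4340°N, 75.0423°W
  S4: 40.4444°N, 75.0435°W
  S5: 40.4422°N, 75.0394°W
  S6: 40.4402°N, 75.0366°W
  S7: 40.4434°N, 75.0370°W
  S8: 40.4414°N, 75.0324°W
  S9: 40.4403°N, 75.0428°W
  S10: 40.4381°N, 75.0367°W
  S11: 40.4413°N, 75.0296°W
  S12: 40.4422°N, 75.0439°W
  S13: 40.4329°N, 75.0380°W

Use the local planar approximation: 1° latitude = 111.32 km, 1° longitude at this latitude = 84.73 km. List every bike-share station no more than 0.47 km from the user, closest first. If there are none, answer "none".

S10, S2, S13, S6

Distances from 40.4361°N, 75.0374°W:
S1: 1.0571 km
S2: 0.3398 km
S3: 0.4765 km
S4: 1.0587 km
S5: 0.6999 km
S6: 0.4614 km
S7: 0.8133 km
S8: 0.7263 km
S9: 0.6542 km
S10: 0.2304 km
S11: 0.8786 km
S12: 0.8743 km
S13: 0.3598 km
Threshold 0.47 km: S10 (0.2304 km), S2 (0.3398 km), S13 (0.3598 km), S6 (0.4614 km) are within range.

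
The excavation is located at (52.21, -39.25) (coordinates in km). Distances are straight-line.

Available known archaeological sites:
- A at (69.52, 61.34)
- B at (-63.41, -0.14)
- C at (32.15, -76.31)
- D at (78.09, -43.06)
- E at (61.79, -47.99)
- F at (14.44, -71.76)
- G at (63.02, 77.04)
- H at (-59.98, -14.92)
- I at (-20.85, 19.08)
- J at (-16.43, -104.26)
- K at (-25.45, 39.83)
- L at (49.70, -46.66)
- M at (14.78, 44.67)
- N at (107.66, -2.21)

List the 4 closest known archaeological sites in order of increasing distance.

Distances from (52.21, -39.25):
A: √((17.31)² + (100.59)²) = √(299.6361 + 10118.3481) = 102.07 km
B: √((-115.62)² + (39.11)²) = √(13367.9844 + 1529.5921) = 122.06 km
C: √((-20.06)² + (-37.06)²) = √(402.4036 + 1373.4436) = 42.14 km
D: √((25.88)² + (-3.81)²) = √(669.7744 + 14.5161) = 26.16 km
E: √((9.58)² + (-8.74)²) = √(91.7764 + 76.3876) = 12.97 km
F: √((-37.77)² + (-32.51)²) = √(1426.5729 + 1056.9001) = 49.83 km
G: √((10.81)² + (116.29)²) = √(116.8561 + 13523.3641) = 116.79 km
H: √((-112.19)² + (24.33)²) = √(12586.5961 + 591.9489) = 114.80 km
I: √((-73.06)² + (58.33)²) = √(5337.7636 + 3402.3889) = 93.49 km
J: √((-68.64)² + (-65.01)²) = √(4711.4496 + 4226.3001) = 94.54 km
K: √((-77.66)² + (79.08)²) = √(6031.0756 + 6253.6464) = 110.84 km
L: √((-2.51)² + (-7.41)²) = √(6.3001 + 54.9081) = 7.82 km
M: √((-37.43)² + (83.92)²) = √(1401.0049 + 7042.5664) = 91.89 km
N: √((55.45)² + (37.04)²) = √(3074.7025 + 1371.9616) = 66.68 km
Sorted: L (7.82 km) < E (12.97 km) < D (26.16 km) < C (42.14 km) < F (49.83 km) < N (66.68 km) < …

L, E, D, C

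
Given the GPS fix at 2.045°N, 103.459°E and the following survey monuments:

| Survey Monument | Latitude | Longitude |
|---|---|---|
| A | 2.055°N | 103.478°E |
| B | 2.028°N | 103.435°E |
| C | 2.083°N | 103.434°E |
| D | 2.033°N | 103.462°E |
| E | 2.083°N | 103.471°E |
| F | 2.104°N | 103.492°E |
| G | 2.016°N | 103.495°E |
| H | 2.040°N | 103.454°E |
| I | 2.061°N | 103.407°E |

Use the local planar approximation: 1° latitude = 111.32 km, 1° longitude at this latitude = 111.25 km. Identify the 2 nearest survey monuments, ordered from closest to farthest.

H, D

Distances from 2.045°N, 103.459°E:
A: √((0.010·111.32)² + (0.019·111.25)²) = √(1.23921 + 4.46794) = 2.389 km
B: √((-0.017·111.32)² + (-0.024·111.25)²) = √(3.58133 + 7.12890) = 3.273 km
C: √((0.038·111.32)² + (-0.025·111.25)²) = √(17.89425 + 7.73535) = 5.063 km
D: √((-0.012·111.32)² + (0.003·111.25)²) = √(1.78447 + 0.11139) = 1.377 km
E: √((0.038·111.32)² + (0.012·111.25)²) = √(17.89425 + 1.78223) = 4.436 km
F: √((0.059·111.32)² + (0.033·111.25)²) = √(43.13705 + 13.47808) = 7.524 km
G: √((-0.029·111.32)² + (0.036·111.25)²) = √(10.42179 + 16.04003) = 5.144 km
H: √((-0.005·111.32)² + (-0.005·111.25)²) = √(0.30980 + 0.30941) = 0.787 km
I: √((0.016·111.32)² + (-0.052·111.25)²) = √(3.17239 + 33.46623) = 6.053 km
Sorted: H (0.787 km) < D (1.377 km) < A (2.389 km) < B (3.273 km) < …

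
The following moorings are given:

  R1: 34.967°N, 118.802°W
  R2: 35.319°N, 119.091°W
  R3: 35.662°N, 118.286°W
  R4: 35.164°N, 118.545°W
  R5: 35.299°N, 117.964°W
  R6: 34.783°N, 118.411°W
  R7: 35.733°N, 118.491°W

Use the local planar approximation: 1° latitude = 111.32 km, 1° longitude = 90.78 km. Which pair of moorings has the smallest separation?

R3 and R7

Pairwise distances:
R1–R2: 47.156 km
R1–R3: 90.443 km
R1–R4: 32.019 km
R1–R5: 84.576 km
R1–R6: 40.981 km
R1–R7: 89.823 km
R2–R3: 82.452 km
R2–R4: 52.483 km
R2–R5: 102.333 km
R2–R6: 85.854 km
R2–R7: 71.349 km
R3–R4: 60.217 km
R3–R5: 49.873 km
R3–R6: 98.506 km
R3–R7: 20.219 km
R4–R5: 54.842 km
R4–R6: 44.123 km
R4–R7: 63.530 km
R5–R6: 70.329 km
R5–R7: 67.992 km
R6–R7: 106.003 km
Closest pair: R3–R7 at 20.219 km.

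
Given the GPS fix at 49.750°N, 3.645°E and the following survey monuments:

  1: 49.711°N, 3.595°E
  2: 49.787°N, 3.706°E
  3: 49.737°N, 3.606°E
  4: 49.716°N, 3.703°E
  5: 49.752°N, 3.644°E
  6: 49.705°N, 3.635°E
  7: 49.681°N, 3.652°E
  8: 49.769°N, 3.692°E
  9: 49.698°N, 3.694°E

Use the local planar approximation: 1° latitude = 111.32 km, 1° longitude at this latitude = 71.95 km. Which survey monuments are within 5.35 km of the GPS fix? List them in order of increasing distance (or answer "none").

Distances from 49.750°N, 3.645°E:
1: √((-0.039·111.32)² + (-0.050·71.95)²) = √(18.84845 + 12.94201) = 5.638 km
2: √((0.037·111.32)² + (0.061·71.95)²) = √(16.96484 + 19.26288) = 6.019 km
3: √((-0.013·111.32)² + (-0.039·71.95)²) = √(2.09427 + 7.87392) = 3.157 km
4: √((-0.034·111.32)² + (0.058·71.95)²) = √(14.32532 + 17.41476) = 5.634 km
5: √((0.002·111.32)² + (-0.001·71.95)²) = √(0.04957 + 0.00518) = 0.234 km
6: √((-0.045·111.32)² + (-0.010·71.95)²) = √(25.09409 + 0.51768) = 5.061 km
7: √((-0.069·111.32)² + (0.007·71.95)²) = √(58.99899 + 0.25366) = 7.698 km
8: √((0.019·111.32)² + (0.047·71.95)²) = √(4.47356 + 11.43556) = 3.989 km
9: √((-0.052·111.32)² + (0.049·71.95)²) = √(33.50835 + 12.42950) = 6.778 km
Threshold 5.35 km: 5 (0.234 km), 3 (3.157 km), 8 (3.989 km), 6 (5.061 km) are within range.

5, 3, 8, 6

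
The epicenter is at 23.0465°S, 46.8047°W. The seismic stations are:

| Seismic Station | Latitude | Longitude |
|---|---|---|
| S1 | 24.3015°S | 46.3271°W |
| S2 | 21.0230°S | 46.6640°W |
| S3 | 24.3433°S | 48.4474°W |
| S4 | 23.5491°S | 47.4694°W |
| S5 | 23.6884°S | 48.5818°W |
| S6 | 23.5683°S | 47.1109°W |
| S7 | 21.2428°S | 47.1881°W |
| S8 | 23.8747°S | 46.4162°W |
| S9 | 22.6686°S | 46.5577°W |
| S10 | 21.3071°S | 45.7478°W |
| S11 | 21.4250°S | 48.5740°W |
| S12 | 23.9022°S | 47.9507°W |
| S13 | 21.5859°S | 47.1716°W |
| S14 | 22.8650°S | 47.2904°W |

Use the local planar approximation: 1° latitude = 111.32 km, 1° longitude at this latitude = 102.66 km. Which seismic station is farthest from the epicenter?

S11

Distances from 23.0465°S, 46.8047°W:
S1: 148.0605 km
S2: 225.7187 km
S3: 221.9889 km
S4: 88.2427 km
S5: 195.9319 km
S6: 66.0470 km
S7: 204.6093 km
S8: 100.4522 km
S9: 49.1190 km
S10: 221.9575 km
S11: 256.0741 km
S12: 151.3768 km
S13: 166.8998 km
S14: 53.8000 km
Maximum: S11 at 256.0741 km.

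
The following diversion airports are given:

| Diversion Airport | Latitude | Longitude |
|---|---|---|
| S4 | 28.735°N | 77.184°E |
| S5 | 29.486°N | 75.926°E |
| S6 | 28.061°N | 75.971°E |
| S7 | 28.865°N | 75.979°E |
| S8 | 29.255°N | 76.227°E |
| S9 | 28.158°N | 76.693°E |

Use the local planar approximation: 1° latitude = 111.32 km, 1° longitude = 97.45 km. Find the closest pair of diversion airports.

Pairwise distances:
S4–S5: 148.385 km
S4–S6: 140.008 km
S4–S7: 118.316 km
S4–S8: 109.764 km
S4–S9: 80.095 km
S5–S6: 158.692 km
S5–S7: 69.322 km
S5–S8: 39.008 km
S5–S9: 165.654 km
S6–S7: 89.505 km
S6–S8: 135.237 km
S6–S9: 71.183 km
S7–S8: 49.688 km
S7–S9: 105.050 km
S8–S9: 130.288 km
Closest pair: S5–S8 at 39.008 km.

S5 and S8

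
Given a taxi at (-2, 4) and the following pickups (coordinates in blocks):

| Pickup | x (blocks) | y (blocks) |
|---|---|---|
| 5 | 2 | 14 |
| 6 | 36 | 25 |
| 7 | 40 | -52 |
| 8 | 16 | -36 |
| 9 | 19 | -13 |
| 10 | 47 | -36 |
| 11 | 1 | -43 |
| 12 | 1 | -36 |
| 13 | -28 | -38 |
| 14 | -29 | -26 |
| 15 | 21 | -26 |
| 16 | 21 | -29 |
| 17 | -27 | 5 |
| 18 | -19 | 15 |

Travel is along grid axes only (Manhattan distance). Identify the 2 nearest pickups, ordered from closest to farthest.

5, 17

Distances from (-2, 4):
5: |4| + |10| = 4 + 10 = 14 blocks
6: |38| + |21| = 38 + 21 = 59 blocks
7: |42| + |-56| = 42 + 56 = 98 blocks
8: |18| + |-40| = 18 + 40 = 58 blocks
9: |21| + |-17| = 21 + 17 = 38 blocks
10: |49| + |-40| = 49 + 40 = 89 blocks
11: |3| + |-47| = 3 + 47 = 50 blocks
12: |3| + |-40| = 3 + 40 = 43 blocks
13: |-26| + |-42| = 26 + 42 = 68 blocks
14: |-27| + |-30| = 27 + 30 = 57 blocks
15: |23| + |-30| = 23 + 30 = 53 blocks
16: |23| + |-33| = 23 + 33 = 56 blocks
17: |-25| + |1| = 25 + 1 = 26 blocks
18: |-17| + |11| = 17 + 11 = 28 blocks
Sorted: 5 (14 blocks) < 17 (26 blocks) < 18 (28 blocks) < 9 (38 blocks) < …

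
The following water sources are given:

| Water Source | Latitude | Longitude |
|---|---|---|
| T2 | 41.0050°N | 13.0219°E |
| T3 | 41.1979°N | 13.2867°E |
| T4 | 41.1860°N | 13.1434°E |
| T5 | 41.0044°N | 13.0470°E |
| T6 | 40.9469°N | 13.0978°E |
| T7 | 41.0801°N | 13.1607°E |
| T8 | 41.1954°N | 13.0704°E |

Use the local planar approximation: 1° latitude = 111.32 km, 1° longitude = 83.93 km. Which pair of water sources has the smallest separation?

T2 and T5

Pairwise distances:
T2–T3: √((0.1929·111.32)² + (0.2648·83.93)²) = √(461.116699 + 493.935690) = 30.9039 km
T2–T4: √((0.1810·111.32)² + (0.1215·83.93)²) = √(405.978977 + 103.988904) = 22.5825 km
T2–T5: √((-0.0006·111.32)² + (0.0251·83.93)²) = √(0.004461 + 4.437945) = 2.1077 km
T2–T6: √((-0.0581·111.32)² + (0.0759·83.93)²) = √(41.831040 + 40.580556) = 9.0781 km
T2–T7: √((0.0751·111.32)² + (0.1388·83.93)²) = √(69.891807 + 135.710477) = 14.3388 km
T2–T8: √((0.1904·111.32)² + (0.0485·83.93)²) = √(449.241929 + 16.569825) = 21.5827 km
T3–T4: √((-0.0119·111.32)² + (-0.1433·83.93)²) = √(1.754851 + 144.652794) = 12.0999 km
T3–T5: √((-0.1935·111.32)² + (-0.2397·83.93)²) = √(463.989694 + 404.734769) = 29.4741 km
T3–T6: √((-0.2510·111.32)² + (-0.1889·83.93)²) = √(780.717363 + 251.361270) = 32.1260 km
T3–T7: √((-0.1178·111.32)² + (-0.1260·83.93)²) = √(171.963777 + 111.834432) = 16.8463 km
T3–T8: √((-0.0025·111.32)² + (-0.2163·83.93)²) = √(0.077451 + 329.569858) = 18.1562 km
T4–T5: √((-0.1816·111.32)² + (-0.0964·83.93)²) = √(408.675012 + 65.461886) = 21.7747 km
T4–T6: √((-0.2391·111.32)² + (-0.0456·83.93)²) = √(708.444034 + 14.647521) = 26.8904 km
T4–T7: √((-0.1059·111.32)² + (0.0173·83.93)²) = √(138.975523 + 2.108272) = 11.8779 km
T4–T8: √((0.0094·111.32)² + (-0.0730·83.93)²) = √(1.094970 + 37.538781) = 6.2156 km
T5–T6: √((-0.0575·111.32)² + (0.0508·83.93)²) = √(40.971521 + 18.178660) = 7.6909 km
T5–T7: √((0.0757·111.32)² + (0.1137·83.93)²) = √(71.013048 + 91.065814) = 12.7310 km
T5–T8: √((0.1910·111.32)² + (0.0234·83.93)²) = √(452.077747 + 3.857147) = 21.3526 km
T6–T7: √((0.1332·111.32)² + (0.0629·83.93)²) = √(219.864365 + 27.869921) = 15.7396 km
T6–T8: √((0.2485·111.32)² + (-0.0274·83.93)²) = √(765.242676 + 5.288537) = 27.7584 km
T7–T8: √((0.1153·111.32)² + (-0.0903·83.93)²) = √(164.742256 + 57.439407) = 14.9058 km
Closest pair: T2–T5 at 2.1077 km.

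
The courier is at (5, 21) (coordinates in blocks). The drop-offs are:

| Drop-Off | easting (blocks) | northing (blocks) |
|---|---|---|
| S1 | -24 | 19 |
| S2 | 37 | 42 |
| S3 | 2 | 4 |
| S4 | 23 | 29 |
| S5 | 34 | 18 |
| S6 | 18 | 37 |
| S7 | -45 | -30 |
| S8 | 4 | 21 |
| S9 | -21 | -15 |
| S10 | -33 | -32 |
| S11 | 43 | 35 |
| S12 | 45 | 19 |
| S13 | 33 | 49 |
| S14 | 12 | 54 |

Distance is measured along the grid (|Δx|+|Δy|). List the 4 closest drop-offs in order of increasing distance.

Distances from (5, 21):
S1: 31 blocks
S2: 53 blocks
S3: 20 blocks
S4: 26 blocks
S5: 32 blocks
S6: 29 blocks
S7: 101 blocks
S8: 1 blocks
S9: 62 blocks
S10: 91 blocks
S11: 52 blocks
S12: 42 blocks
S13: 56 blocks
S14: 40 blocks
Sorted: S8 (1 blocks) < S3 (20 blocks) < S4 (26 blocks) < S6 (29 blocks) < S1 (31 blocks) < S5 (32 blocks) < …

S8, S3, S4, S6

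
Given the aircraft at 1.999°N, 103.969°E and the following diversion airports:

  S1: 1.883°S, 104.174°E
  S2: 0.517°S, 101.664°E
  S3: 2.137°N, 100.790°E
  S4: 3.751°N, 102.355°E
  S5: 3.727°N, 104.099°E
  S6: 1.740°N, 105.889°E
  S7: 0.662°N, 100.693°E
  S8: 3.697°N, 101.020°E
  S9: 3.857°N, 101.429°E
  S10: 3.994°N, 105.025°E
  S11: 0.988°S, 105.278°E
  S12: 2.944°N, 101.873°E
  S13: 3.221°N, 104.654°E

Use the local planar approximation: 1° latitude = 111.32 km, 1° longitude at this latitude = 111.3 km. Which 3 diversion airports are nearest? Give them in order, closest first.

Distances from 1.999°N, 103.969°E:
S1: √((-3.882·111.32)² + (0.205·111.3)²) = √(186748.64417 + 520.59267) = 432.746 km
S2: √((-2.516·111.32)² + (-2.305·111.3)²) = √(78445.43378 + 65816.10666) = 379.818 km
S3: √((0.138·111.32)² + (-3.179·111.3)²) = √(235.99596 + 125190.50304) = 354.156 km
S4: √((1.752·111.32)² + (-1.614·111.3)²) = √(38037.73067 + 32269.88290) = 265.156 km
S5: √((1.728·111.32)² + (0.130·111.3)²) = √(37002.73893 + 209.35196) = 192.904 km
S6: √((-0.259·111.32)² + (1.920·111.3)²) = √(831.27730 + 45665.98042) = 215.632 km
S7: √((-1.337·111.32)² + (-3.276·111.3)²) = √(22151.80960 + 132946.86931) = 393.826 km
S8: √((1.698·111.32)² + (-2.949·111.3)²) = √(35729.07454 + 107730.79724) = 378.761 km
S9: √((1.858·111.32)² + (-2.540·111.3)²) = √(42779.70788 + 79920.42080) = 350.286 km
S10: √((1.995·111.32)² + (1.056·111.3)²) = √(49321.03656 + 13813.95908) = 251.267 km
S11: √((-2.987·111.32)² + (1.309·111.3)²) = √(110564.78876 + 21226.07145) = 363.030 km
S12: √((0.945·111.32)² + (-2.096·111.3)²) = √(11066.49297 + 54421.79791) = 255.907 km
S13: √((1.222·111.32)² + (0.685·111.3)²) = √(18504.98797 + 5812.61384) = 155.941 km
Sorted: S13 (155.941 km) < S5 (192.904 km) < S6 (215.632 km) < S10 (251.267 km) < S12 (255.907 km) < …

S13, S5, S6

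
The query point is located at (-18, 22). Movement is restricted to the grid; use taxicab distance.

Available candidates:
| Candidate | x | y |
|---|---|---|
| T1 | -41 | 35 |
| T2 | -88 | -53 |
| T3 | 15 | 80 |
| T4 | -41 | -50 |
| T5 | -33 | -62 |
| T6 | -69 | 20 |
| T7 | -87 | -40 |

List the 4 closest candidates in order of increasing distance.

Distances from (-18, 22):
T1: |-23| + |13| = 23 + 13 = 36
T2: |-70| + |-75| = 70 + 75 = 145
T3: |33| + |58| = 33 + 58 = 91
T4: |-23| + |-72| = 23 + 72 = 95
T5: |-15| + |-84| = 15 + 84 = 99
T6: |-51| + |-2| = 51 + 2 = 53
T7: |-69| + |-62| = 69 + 62 = 131
Sorted: T1 (36) < T6 (53) < T3 (91) < T4 (95) < T5 (99) < T7 (131) < …

T1, T6, T3, T4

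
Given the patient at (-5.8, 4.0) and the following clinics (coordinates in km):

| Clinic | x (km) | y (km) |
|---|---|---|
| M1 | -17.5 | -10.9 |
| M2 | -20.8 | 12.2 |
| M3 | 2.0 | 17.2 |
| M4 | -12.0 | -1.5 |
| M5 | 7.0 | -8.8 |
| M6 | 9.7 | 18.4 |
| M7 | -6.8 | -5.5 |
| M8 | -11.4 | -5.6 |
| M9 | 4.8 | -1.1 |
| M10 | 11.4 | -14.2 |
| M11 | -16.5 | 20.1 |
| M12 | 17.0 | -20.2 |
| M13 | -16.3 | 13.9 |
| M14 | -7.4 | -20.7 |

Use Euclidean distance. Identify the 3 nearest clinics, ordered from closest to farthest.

M4, M7, M8

Distances from (-5.8, 4.0):
M1: √((-11.7)² + (-14.9)²) = √(136.890 + 222.010) = 18.9 km
M2: √((-15.0)² + (8.2)²) = √(225.000 + 67.240) = 17.1 km
M3: √((7.8)² + (13.2)²) = √(60.840 + 174.240) = 15.3 km
M4: √((-6.2)² + (-5.5)²) = √(38.440 + 30.250) = 8.3 km
M5: √((12.8)² + (-12.8)²) = √(163.840 + 163.840) = 18.1 km
M6: √((15.5)² + (14.4)²) = √(240.250 + 207.360) = 21.2 km
M7: √((-1.0)² + (-9.5)²) = √(1.000 + 90.250) = 9.6 km
M8: √((-5.6)² + (-9.6)²) = √(31.360 + 92.160) = 11.1 km
M9: √((10.6)² + (-5.1)²) = √(112.360 + 26.010) = 11.8 km
M10: √((17.2)² + (-18.2)²) = √(295.840 + 331.240) = 25.0 km
M11: √((-10.7)² + (16.1)²) = √(114.490 + 259.210) = 19.3 km
M12: √((22.8)² + (-24.2)²) = √(519.840 + 585.640) = 33.2 km
M13: √((-10.5)² + (9.9)²) = √(110.250 + 98.010) = 14.4 km
M14: √((-1.6)² + (-24.7)²) = √(2.560 + 610.090) = 24.8 km
Sorted: M4 (8.3 km) < M7 (9.6 km) < M8 (11.1 km) < M9 (11.8 km) < M13 (14.4 km) < …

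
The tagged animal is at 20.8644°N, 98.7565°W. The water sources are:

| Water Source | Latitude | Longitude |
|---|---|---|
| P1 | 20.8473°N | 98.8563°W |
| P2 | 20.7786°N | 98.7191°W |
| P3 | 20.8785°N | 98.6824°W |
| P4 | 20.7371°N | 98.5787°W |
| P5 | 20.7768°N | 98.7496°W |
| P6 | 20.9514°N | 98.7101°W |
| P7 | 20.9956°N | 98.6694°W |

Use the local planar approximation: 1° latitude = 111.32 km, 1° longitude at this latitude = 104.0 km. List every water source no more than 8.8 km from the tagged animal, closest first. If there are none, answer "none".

Distances from 20.8644°N, 98.7565°W:
P1: √((-0.0171·111.32)² + (-0.0998·104.0)²) = √(3.623586 + 107.727793) = 10.5523 km
P2: √((-0.0858·111.32)² + (0.0374·104.0)²) = √(91.226491 + 15.128988) = 10.3129 km
P3: √((0.0141·111.32)² + (0.0741·104.0)²) = √(2.463682 + 59.388601) = 7.8646 km
P4: √((-0.1273·111.32)² + (0.1778·104.0)²) = √(200.818261 + 341.924477) = 23.2968 km
P5: √((-0.0876·111.32)² + (0.0069·104.0)²) = √(95.094327 + 0.514950) = 9.7780 km
P6: √((0.0870·111.32)² + (0.0464·104.0)²) = √(93.796126 + 23.286415) = 10.8205 km
P7: √((0.1312·111.32)² + (0.0871·104.0)²) = √(213.311400 + 82.054611) = 17.1862 km
Threshold 8.8 km: P3 (7.8646 km) is within range.

P3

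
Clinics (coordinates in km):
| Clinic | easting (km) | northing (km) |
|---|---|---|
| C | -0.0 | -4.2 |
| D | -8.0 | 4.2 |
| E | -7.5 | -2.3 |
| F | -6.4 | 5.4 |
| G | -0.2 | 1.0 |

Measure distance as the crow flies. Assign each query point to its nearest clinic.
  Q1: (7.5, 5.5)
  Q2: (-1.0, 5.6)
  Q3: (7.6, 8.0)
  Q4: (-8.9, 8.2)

Q1→G; Q2→G; Q3→G; Q4→F

Q1 at (7.5, 5.5):
  C: 12.3 km
  D: 15.6 km
  E: 16.9 km
  F: 13.9 km
  G: 8.9 km
  → nearest: G (8.9 km)
Q2 at (-1.0, 5.6):
  C: 9.9 km
  D: 7.1 km
  E: 10.2 km
  F: 5.4 km
  G: 4.7 km
  → nearest: G (4.7 km)
Q3 at (7.6, 8.0):
  C: 14.4 km
  D: 16.1 km
  E: 18.3 km
  F: 14.2 km
  G: 10.5 km
  → nearest: G (10.5 km)
Q4 at (-8.9, 8.2):
  C: 15.3 km
  D: 4.1 km
  E: 10.6 km
  F: 3.8 km
  G: 11.3 km
  → nearest: F (3.8 km)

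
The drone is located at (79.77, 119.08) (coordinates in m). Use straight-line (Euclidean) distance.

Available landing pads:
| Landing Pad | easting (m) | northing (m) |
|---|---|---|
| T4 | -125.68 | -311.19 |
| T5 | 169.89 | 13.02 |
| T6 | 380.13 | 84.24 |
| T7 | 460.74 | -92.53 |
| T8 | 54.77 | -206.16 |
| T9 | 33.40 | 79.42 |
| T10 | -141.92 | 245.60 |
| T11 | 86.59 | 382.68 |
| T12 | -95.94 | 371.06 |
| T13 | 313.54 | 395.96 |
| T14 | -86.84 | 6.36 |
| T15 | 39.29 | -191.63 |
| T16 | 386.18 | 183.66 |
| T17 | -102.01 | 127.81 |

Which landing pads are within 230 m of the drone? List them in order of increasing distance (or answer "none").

Distances from (79.77, 119.08):
T4: 476.80 m
T5: 139.18 m
T6: 302.37 m
T7: 435.79 m
T8: 326.20 m
T9: 61.02 m
T10: 255.25 m
T11: 263.69 m
T12: 307.19 m
T13: 362.37 m
T14: 201.16 m
T15: 313.34 m
T16: 313.14 m
T17: 181.99 m
Threshold 230 m: T9 (61.02 m), T5 (139.18 m), T17 (181.99 m), T14 (201.16 m) are within range.

T9, T5, T17, T14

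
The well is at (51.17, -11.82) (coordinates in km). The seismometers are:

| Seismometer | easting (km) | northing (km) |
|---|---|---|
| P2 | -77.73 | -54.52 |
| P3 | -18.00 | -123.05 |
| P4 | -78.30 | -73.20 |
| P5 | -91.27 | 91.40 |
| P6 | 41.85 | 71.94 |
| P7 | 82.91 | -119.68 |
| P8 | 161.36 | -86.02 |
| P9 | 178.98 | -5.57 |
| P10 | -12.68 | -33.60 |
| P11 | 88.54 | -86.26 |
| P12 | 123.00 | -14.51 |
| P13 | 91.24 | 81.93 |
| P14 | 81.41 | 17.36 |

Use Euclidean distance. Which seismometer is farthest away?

P5

Distances from (51.17, -11.82):
P2: 135.79 km
P3: 130.98 km
P4: 143.28 km
P5: 175.91 km
P6: 84.28 km
P7: 112.43 km
P8: 132.84 km
P9: 127.96 km
P10: 67.46 km
P11: 83.29 km
P12: 71.88 km
P13: 101.95 km
P14: 42.02 km
Maximum: P5 at 175.91 km.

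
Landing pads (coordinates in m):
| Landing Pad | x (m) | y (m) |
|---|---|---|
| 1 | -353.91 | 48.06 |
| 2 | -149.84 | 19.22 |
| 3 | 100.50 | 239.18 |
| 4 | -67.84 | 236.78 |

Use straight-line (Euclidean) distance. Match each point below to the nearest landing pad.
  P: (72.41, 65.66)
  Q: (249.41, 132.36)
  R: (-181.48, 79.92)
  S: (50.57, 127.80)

P→3; Q→3; R→2; S→3

P at (72.41, 65.66):
  1: √((-426.32)² + (-17.60)²) = √(181748.7424 + 309.7600) = 426.68 m
  2: √((-222.25)² + (-46.44)²) = √(49395.0625 + 2156.6736) = 227.05 m
  3: √((28.09)² + (173.52)²) = √(789.0481 + 30109.1904) = 175.78 m
  4: √((-140.25)² + (171.12)²) = √(19670.0625 + 29282.0544) = 221.25 m
  → nearest: 3 (175.78 m)
Q at (249.41, 132.36):
  1: √((-603.32)² + (-84.30)²) = √(363995.0224 + 7106.4900) = 609.18 m
  2: √((-399.25)² + (-113.14)²) = √(159400.5625 + 12800.6596) = 414.97 m
  3: √((-148.91)² + (106.82)²) = √(22174.1881 + 11410.5124) = 183.26 m
  4: √((-317.25)² + (104.42)²) = √(100647.5625 + 10903.5364) = 333.99 m
  → nearest: 3 (183.26 m)
R at (-181.48, 79.92):
  1: √((-172.43)² + (-31.86)²) = √(29732.1049 + 1015.0596) = 175.35 m
  2: √((31.64)² + (-60.70)²) = √(1001.0896 + 3684.4900) = 68.45 m
  3: √((281.98)² + (159.26)²) = √(79512.7204 + 25363.7476) = 323.85 m
  4: √((113.64)² + (156.86)²) = √(12914.0496 + 24605.0596) = 193.70 m
  → nearest: 2 (68.45 m)
S at (50.57, 127.80):
  1: √((-404.48)² + (-79.74)²) = √(163604.0704 + 6358.4676) = 412.27 m
  2: √((-200.41)² + (-108.58)²) = √(40164.1681 + 11789.6164) = 227.93 m
  3: √((49.93)² + (111.38)²) = √(2493.0049 + 12405.5044) = 122.06 m
  4: √((-118.41)² + (108.98)²) = √(14020.9281 + 11876.6404) = 160.93 m
  → nearest: 3 (122.06 m)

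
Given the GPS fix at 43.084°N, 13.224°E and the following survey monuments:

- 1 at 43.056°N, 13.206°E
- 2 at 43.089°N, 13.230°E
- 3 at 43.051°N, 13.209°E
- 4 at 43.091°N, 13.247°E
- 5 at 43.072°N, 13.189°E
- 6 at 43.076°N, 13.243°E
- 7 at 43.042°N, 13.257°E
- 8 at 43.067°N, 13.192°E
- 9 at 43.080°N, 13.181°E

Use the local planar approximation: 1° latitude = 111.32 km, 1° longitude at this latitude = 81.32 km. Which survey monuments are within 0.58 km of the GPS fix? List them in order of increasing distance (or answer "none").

none

Distances from 43.084°N, 13.224°E:
1: √((-0.028·111.32)² + (-0.018·81.32)²) = √(9.71544 + 2.14259) = 3.444 km
2: √((0.005·111.32)² + (0.006·81.32)²) = √(0.30980 + 0.23807) = 0.740 km
3: √((-0.033·111.32)² + (-0.015·81.32)²) = √(13.49504 + 1.48791) = 3.871 km
4: √((0.007·111.32)² + (0.023·81.32)²) = √(0.60721 + 3.49825) = 2.026 km
5: √((-0.012·111.32)² + (-0.035·81.32)²) = √(1.78447 + 8.10085) = 3.144 km
6: √((-0.008·111.32)² + (0.019·81.32)²) = √(0.79310 + 2.38727) = 1.783 km
7: √((-0.042·111.32)² + (0.033·81.32)²) = √(21.85974 + 7.20149) = 5.391 km
8: √((-0.017·111.32)² + (-0.032·81.32)²) = √(3.58133 + 6.77165) = 3.218 km
9: √((-0.004·111.32)² + (-0.043·81.32)²) = √(0.19827 + 12.22733) = 3.525 km
Threshold 0.58 km: none within range.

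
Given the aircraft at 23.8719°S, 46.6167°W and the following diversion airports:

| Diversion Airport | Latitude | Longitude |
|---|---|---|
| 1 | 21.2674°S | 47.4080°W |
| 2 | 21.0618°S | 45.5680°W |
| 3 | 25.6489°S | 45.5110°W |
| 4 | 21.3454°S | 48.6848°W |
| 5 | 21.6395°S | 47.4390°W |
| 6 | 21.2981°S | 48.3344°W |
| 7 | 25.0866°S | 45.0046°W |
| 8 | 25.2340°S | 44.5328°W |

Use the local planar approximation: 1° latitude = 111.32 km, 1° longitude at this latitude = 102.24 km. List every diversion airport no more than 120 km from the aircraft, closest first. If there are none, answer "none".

none

Distances from 23.8719°S, 46.6167°W:
1: √((2.6045·111.32)² + (-0.7913·102.24)²) = √(84061.109697 + 6545.216448) = 301.0088 km
2: √((2.8101·111.32)² + (1.0487·102.24)²) = √(97856.560113 + 11495.932832) = 330.6849 km
3: √((-1.7770·111.32)² + (1.1057·102.24)²) = √(39131.027429 + 12779.571755) = 227.8390 km
4: √((2.5265·111.32)² + (-2.0681·102.24)²) = √(79101.551250 + 44707.949413) = 351.8657 km
5: √((2.2324·111.32)² + (-0.8223·102.24)²) = √(61757.601812 + 7068.093113) = 262.3465 km
6: √((2.5738·111.32)² + (-1.7177·102.24)²) = √(82091.083606 + 30841.558289) = 336.0545 km
7: √((-1.2147·111.32)² + (1.6121·102.24)²) = √(18284.557658 + 27165.996324) = 213.1914 km
8: √((-1.3621·111.32)² + (2.0839·102.24)²) = √(22991.345150 + 45393.684093) = 261.5053 km
Threshold 120 km: none within range.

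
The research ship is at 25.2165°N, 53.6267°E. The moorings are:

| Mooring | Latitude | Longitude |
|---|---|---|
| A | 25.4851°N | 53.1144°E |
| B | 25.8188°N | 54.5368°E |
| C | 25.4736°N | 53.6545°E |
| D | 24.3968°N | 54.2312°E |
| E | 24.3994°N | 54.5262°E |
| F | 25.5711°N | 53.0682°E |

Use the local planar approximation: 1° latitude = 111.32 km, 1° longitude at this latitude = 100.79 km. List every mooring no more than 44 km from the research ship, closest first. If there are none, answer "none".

C

Distances from 25.2165°N, 53.6267°E:
A: √((0.2686·111.32)² + (-0.5123·100.79)²) = √(894.043010 + 2666.144000) = 59.6673 km
B: √((0.6023·111.32)² + (0.9101·100.79)²) = √(4495.439131 + 8414.205588) = 113.6206 km
C: √((0.2571·111.32)² + (0.0278·100.79)²) = √(819.125693 + 7.850991) = 28.7572 km
D: √((-0.8197·111.32)² + (0.6045·100.79)²) = √(8326.380731 + 3712.166958) = 109.7203 km
E: √((-0.8171·111.32)² + (0.8995·100.79)²) = √(8273.643738 + 8219.345299) = 128.4250 km
F: √((0.3546·111.32)² + (-0.5585·100.79)²) = √(1558.202360 + 3168.700886) = 68.7525 km
Threshold 44 km: C (28.7572 km) is within range.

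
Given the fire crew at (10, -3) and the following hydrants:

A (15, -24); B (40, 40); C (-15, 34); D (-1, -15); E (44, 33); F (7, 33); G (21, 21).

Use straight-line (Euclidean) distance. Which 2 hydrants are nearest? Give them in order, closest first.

Distances from (10, -3):
A: 21.6
B: 52.4
C: 44.7
D: 16.3
E: 49.5
F: 36.1
G: 26.4
Sorted: D (16.3) < A (21.6) < G (26.4) < F (36.1) < …

D, A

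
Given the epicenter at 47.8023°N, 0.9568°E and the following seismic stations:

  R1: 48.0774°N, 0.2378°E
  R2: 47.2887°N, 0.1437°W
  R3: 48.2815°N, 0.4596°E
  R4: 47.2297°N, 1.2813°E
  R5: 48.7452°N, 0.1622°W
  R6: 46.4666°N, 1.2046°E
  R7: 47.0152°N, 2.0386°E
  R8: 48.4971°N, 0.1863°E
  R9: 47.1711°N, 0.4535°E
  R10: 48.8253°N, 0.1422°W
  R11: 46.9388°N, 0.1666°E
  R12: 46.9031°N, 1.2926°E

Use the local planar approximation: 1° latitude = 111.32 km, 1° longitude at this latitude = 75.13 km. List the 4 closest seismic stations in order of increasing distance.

R1, R3, R4, R9

Distances from 47.8023°N, 0.9568°E:
R1: √((0.2751·111.32)² + (-0.7190·75.13)²) = √(937.837461 + 2917.995101) = 62.0954 km
R2: √((-0.5136·111.32)² + (-1.1005·75.13)²) = √(3268.860787 + 6836.075829) = 100.5233 km
R3: √((0.4792·111.32)² + (-0.4972·75.13)²) = √(2845.640375 + 1395.368831) = 65.1230 km
R4: √((-0.5726·111.32)² + (0.3245·75.13)²) = √(4063.021147 + 594.369041) = 68.2451 km
R5: √((0.9429·111.32)² + (-1.1190·75.13)²) = √(11017.363203 + 7067.843926) = 134.4813 km
R6: √((-1.3357·111.32)² + (0.2478·75.13)²) = √(22108.752975 + 346.600657) = 149.8511 km
R7: √((-0.7871·111.32)² + (1.0818·75.13)²) = √(7677.259493 + 6605.728682) = 119.5115 km
R8: √((0.6948·111.32)² + (-0.7705·75.13)²) = √(5982.270063 + 3350.981759) = 96.6088 km
R9: √((-0.6312·111.32)² + (-0.5033·75.13)²) = √(4937.196083 + 1429.817600) = 79.7936 km
R10: √((1.0230·111.32)² + (-1.0990·75.13)²) = √(12968.736394 + 6817.453156) = 140.6634 km
R11: √((-0.8635·111.32)² + (-0.7902·75.13)²) = √(9239.981020 + 3524.526890) = 112.9801 km
R12: √((-0.8992·111.32)² + (0.3358·75.13)²) = √(10019.798590 + 636.484983) = 103.2293 km
Sorted: R1 (62.0954 km) < R3 (65.1230 km) < R4 (68.2451 km) < R9 (79.7936 km) < R8 (96.6088 km) < R2 (100.5233 km) < …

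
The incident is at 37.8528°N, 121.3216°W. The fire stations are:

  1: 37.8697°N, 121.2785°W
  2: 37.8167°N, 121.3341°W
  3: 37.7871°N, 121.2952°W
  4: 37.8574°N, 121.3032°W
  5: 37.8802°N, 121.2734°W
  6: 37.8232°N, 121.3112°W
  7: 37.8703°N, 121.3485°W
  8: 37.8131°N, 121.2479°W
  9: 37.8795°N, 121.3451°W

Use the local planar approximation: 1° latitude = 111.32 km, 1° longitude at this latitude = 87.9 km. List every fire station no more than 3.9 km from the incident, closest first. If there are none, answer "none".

4, 7, 6, 9

Distances from 37.8528°N, 121.3216°W:
1: 4.2299 km
2: 4.1662 km
3: 7.6730 km
4: 1.6965 km
5: 5.2205 km
6: 3.4195 km
7: 3.0637 km
8: 7.8421 km
9: 3.6196 km
Threshold 3.9 km: 4 (1.6965 km), 7 (3.0637 km), 6 (3.4195 km), 9 (3.6196 km) are within range.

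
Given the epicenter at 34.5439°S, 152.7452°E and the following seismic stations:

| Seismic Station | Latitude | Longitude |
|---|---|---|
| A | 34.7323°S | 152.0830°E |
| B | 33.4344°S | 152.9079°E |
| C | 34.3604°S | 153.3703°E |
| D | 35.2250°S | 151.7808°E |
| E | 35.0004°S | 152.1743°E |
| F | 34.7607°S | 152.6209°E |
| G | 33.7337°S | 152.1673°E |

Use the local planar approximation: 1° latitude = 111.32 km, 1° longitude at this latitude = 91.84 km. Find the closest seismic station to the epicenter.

Distances from 34.5439°S, 152.7452°E:
A: √((-0.1884·111.32)² + (-0.6622·91.84)²) = √(439.853642 + 3698.640347) = 64.3311 km
B: √((1.1095·111.32)² + (0.1627·91.84)²) = √(15254.606471 + 223.274361) = 124.4101 km
C: √((0.1835·111.32)² + (0.6251·91.84)²) = √(417.271317 + 3295.814408) = 60.9351 km
D: √((-0.6811·111.32)² + (-0.9644·91.84)²) = √(5748.680285 + 7844.732762) = 116.5908 km
E: √((-0.4565·111.32)² + (-0.5709·91.84)²) = √(2582.426437 + 2749.057578) = 73.0170 km
F: √((-0.2168·111.32)² + (-0.1243·91.84)²) = √(582.458451 + 130.318480) = 26.6979 km
G: √((0.8102·111.32)² + (-0.5779·91.84)²) = √(8134.500178 + 2816.885142) = 104.6489 km
Minimum: F at 26.6979 km.

F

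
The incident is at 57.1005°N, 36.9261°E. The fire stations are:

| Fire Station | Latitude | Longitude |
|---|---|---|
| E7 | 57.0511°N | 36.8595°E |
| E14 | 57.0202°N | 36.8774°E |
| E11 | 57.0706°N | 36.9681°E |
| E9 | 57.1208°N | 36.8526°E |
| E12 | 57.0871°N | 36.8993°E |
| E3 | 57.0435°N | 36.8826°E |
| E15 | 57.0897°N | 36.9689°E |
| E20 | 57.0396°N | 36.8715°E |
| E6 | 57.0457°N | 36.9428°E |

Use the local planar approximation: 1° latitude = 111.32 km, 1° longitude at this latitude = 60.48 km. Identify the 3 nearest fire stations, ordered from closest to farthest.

E12, E15, E11

Distances from 57.1005°N, 36.9261°E:
E7: √((-0.0494·111.32)² + (-0.0666·60.48)²) = √(30.241289 + 16.224526) = 6.8166 km
E14: √((-0.0803·111.32)² + (-0.0487·60.48)²) = √(79.905649 + 8.675240) = 9.4117 km
E11: √((-0.0299·111.32)² + (0.0420·60.48)²) = √(11.078699 + 6.452413) = 4.1870 km
E9: √((0.0203·111.32)² + (-0.0735·60.48)²) = √(5.106678 + 19.760514) = 4.9867 km
E12: √((-0.0134·111.32)² + (-0.0268·60.48)²) = √(2.225133 + 2.627200) = 2.2028 km
E3: √((-0.0570·111.32)² + (-0.0435·60.48)²) = √(40.262071 + 6.921530) = 6.8690 km
E15: √((-0.0108·111.32)² + (0.0428·60.48)²) = √(1.445419 + 6.700560) = 2.8541 km
E20: √((-0.0609·111.32)² + (-0.0546·60.48)²) = √(45.960102 + 10.904578) = 7.5409 km
E6: √((-0.0548·111.32)² + (0.0167·60.48)²) = √(37.214099 + 1.020132) = 6.1834 km
Sorted: E12 (2.2028 km) < E15 (2.8541 km) < E11 (4.1870 km) < E9 (4.9867 km) < E6 (6.1834 km) < …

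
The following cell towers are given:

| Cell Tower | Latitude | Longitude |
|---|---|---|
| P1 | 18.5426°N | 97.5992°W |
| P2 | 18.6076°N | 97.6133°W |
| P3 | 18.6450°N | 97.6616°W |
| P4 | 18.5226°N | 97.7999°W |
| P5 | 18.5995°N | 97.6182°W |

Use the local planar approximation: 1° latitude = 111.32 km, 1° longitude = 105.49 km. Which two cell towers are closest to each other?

P2 and P5

Pairwise distances:
P2–P5: 1.0393 km
P2–P3: 6.5798 km
P1–P5: 6.6437 km
P3–P5: 6.8275 km
P1–P2: 7.3871 km
P1–P3: 13.1633 km
P3–P4: 19.9625 km
P4–P5: 20.9923 km
P1–P4: 21.2886 km
P2–P4: 21.8406 km
Closest pair: P2–P5 at 1.0393 km.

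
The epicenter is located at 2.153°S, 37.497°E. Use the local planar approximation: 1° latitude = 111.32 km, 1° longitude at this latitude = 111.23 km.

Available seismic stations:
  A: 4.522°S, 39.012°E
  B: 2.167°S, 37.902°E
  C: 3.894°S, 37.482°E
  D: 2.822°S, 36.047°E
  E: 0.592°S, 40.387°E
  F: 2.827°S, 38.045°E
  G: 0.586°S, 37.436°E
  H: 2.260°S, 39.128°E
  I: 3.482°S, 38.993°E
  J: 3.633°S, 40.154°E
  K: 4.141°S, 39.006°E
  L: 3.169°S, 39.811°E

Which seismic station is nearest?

Distances from 2.153°S, 37.497°E:
A: 312.959 km
B: 45.075 km
C: 193.815 km
D: 177.647 km
E: 365.417 km
F: 96.669 km
G: 174.570 km
H: 181.807 km
I: 222.658 km
J: 338.359 km
K: 277.755 km
L: 281.140 km
Minimum: B at 45.075 km.

B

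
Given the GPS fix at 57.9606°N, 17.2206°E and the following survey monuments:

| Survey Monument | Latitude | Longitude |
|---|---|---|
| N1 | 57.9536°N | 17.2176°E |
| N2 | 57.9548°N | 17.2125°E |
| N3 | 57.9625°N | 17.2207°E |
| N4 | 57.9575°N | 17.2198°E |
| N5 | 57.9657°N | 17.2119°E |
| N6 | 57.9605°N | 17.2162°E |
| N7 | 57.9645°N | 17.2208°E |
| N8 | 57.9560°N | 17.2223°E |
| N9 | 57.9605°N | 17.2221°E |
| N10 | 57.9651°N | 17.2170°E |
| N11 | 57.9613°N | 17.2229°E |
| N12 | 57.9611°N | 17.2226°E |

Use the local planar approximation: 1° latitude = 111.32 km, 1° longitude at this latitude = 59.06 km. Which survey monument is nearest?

N9

Distances from 57.9606°N, 17.2206°E:
N1: √((-0.0070·111.32)² + (-0.0030·59.06)²) = √(0.607215 + 0.031393) = 0.7991 km
N2: √((-0.0058·111.32)² + (-0.0081·59.06)²) = √(0.416872 + 0.228853) = 0.8036 km
N3: √((0.0019·111.32)² + (0.0001·59.06)²) = √(0.044736 + 0.000035) = 0.2116 km
N4: √((-0.0031·111.32)² + (-0.0008·59.06)²) = √(0.119088 + 0.002232) = 0.3483 km
N5: √((0.0051·111.32)² + (-0.0087·59.06)²) = √(0.322320 + 0.264013) = 0.7657 km
N6: √((-0.0001·111.32)² + (-0.0044·59.06)²) = √(0.000124 + 0.067529) = 0.2601 km
N7: √((0.0039·111.32)² + (0.0002·59.06)²) = √(0.188484 + 0.000140) = 0.4343 km
N8: √((-0.0046·111.32)² + (0.0017·59.06)²) = √(0.262218 + 0.010081) = 0.5218 km
N9: √((-0.0001·111.32)² + (0.0015·59.06)²) = √(0.000124 + 0.007848) = 0.0893 km
N10: √((0.0045·111.32)² + (-0.0036·59.06)²) = √(0.250941 + 0.045206) = 0.5442 km
N11: √((0.0007·111.32)² + (0.0023·59.06)²) = √(0.006072 + 0.018452) = 0.1566 km
N12: √((0.0005·111.32)² + (0.0020·59.06)²) = √(0.003098 + 0.013952) = 0.1306 km
Minimum: N9 at 0.0893 km.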